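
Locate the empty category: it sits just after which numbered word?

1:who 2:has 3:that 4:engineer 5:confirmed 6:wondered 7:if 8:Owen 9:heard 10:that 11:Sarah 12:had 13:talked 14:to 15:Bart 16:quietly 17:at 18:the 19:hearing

5

The displaced element is "who" (word 1).
It is linked across 1 clause boundary (Ø).
It functions as the subject of "wondered", so the gap sits immediately after word 5 ("confirmed").
Base order: That engineer has confirmed who wondered if Owen heard that Sarah had talked to Bart quietly at the hearing.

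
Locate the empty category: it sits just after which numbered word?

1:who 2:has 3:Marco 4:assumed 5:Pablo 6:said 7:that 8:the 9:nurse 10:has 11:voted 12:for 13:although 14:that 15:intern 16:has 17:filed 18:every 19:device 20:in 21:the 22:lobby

The displaced element is "who" (word 1).
It is linked across 2 clause boundaries (Ø → that).
It functions as the object of the preposition "for" of "voted", so the gap sits immediately after word 12 ("for").
Base order: Marco has assumed Pablo said that the nurse has voted for who although that intern has filed every device in the lobby.

12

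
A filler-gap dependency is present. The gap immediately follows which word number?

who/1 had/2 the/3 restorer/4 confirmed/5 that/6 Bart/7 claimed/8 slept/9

8

The displaced element is "who" (word 1).
It is linked across 2 clause boundaries (that → Ø).
It functions as the subject of "slept", so the gap sits immediately after word 8 ("claimed").
Base order: The restorer had confirmed that Bart claimed that who slept.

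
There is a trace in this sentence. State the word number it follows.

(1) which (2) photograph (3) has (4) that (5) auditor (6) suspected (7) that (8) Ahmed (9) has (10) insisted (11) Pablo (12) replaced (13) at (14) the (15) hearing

The displaced element is "which photograph" (word 2).
It is linked across 2 clause boundaries (that → Ø).
It functions as the direct object of "replaced", so the gap sits immediately after word 12 ("replaced").
Base order: That auditor has suspected that Ahmed has insisted Pablo replaced which photograph at the hearing.

12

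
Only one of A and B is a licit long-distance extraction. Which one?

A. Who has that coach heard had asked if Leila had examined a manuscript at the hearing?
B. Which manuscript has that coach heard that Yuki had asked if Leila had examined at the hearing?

In B, the wh-phrase is extracted from inside a wh-island (introduced by "if"), which blocks movement.
In A, the extraction path crosses only that-complement boundaries, which are transparent.
So A is grammatical.

A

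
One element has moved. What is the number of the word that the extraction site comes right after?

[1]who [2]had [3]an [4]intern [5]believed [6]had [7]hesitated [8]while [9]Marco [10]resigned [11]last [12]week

The displaced element is "who" (word 1).
It is linked across 1 clause boundary (Ø).
It functions as the subject of "hesitated", so the gap sits immediately after word 5 ("believed").
Base order: An intern had believed that who had hesitated while Marco resigned last week.

5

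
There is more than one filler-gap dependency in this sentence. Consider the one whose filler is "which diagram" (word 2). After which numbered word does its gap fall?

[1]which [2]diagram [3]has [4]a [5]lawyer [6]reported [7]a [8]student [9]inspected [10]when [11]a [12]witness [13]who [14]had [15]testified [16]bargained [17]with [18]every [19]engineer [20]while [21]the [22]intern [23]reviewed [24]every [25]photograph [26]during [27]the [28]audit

The displaced element is "which diagram" (word 2).
It is linked across 1 clause boundary (Ø).
It functions as the direct object of "inspected", so the gap sits immediately after word 9 ("inspected").
Base order: A lawyer has reported a student inspected which diagram when a witness who had testified bargained with every engineer while the intern reviewed every photograph during the audit.

9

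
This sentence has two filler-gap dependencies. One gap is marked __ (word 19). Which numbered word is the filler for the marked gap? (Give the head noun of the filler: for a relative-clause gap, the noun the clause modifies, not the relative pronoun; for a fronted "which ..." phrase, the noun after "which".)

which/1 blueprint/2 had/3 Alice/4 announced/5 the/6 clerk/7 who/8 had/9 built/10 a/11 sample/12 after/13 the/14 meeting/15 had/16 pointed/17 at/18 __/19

The marked gap is the object of the preposition "at" of "pointed".
Its filler is the fronted wh-phrase "which blueprint", at word 2.
(The other dependency links word 7 to a gap after word 8.)

2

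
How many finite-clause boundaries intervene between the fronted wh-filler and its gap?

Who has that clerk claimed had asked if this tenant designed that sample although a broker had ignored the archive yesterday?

1

"who" is extracted from the subject of "asked".
Boundaries crossed, outermost first: [Ø] — 1 in total.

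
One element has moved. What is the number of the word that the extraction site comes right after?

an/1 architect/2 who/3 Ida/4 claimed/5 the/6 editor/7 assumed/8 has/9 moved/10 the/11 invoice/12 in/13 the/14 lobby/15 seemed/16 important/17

The displaced element is "an architect" (word 2).
It is linked across 2 clause boundaries (Ø → Ø).
It functions as the subject of "moved", so the gap sits immediately after word 8 ("assumed").
Base order: Ida claimed the editor assumed an architect has moved the invoice in the lobby.

8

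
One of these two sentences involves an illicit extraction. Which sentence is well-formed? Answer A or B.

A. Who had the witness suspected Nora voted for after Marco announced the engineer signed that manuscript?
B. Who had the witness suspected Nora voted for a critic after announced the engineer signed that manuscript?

In B, the wh-phrase is extracted from inside an adjunct island (introduced by "after"), which blocks movement.
In A, the extraction path crosses only that-complement boundaries, which are transparent.
So A is grammatical.

A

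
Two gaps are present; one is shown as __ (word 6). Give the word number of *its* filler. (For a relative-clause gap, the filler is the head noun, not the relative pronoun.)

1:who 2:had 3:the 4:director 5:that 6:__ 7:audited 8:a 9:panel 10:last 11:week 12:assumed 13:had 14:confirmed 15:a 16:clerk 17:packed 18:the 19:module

4

The marked gap is inside the relative clause, the subject of "audited".
Its filler is the head noun "director" (via "that"), at word 4.
(The other dependency links word 1 to a gap after word 12.)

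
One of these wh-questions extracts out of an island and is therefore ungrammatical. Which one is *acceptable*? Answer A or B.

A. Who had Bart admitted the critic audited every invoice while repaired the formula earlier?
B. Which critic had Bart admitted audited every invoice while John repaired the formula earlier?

B

In A, the wh-phrase is extracted from inside an adjunct island (introduced by "while"), which blocks movement.
In B, the extraction path crosses only that-complement boundaries, which are transparent.
So B is grammatical.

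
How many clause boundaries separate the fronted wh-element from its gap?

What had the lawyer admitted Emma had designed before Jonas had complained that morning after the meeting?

"what" is extracted from the object of "designed".
Boundaries crossed, outermost first: [Ø] — 1 in total.

1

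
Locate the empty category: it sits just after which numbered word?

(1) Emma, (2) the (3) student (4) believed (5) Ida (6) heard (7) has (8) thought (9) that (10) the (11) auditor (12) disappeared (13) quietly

6

The displaced element is "Emma" (word 1).
It is linked across 2 clause boundaries (Ø → Ø).
It functions as the subject of "thought", so the gap sits immediately after word 6 ("heard").
Base order: The student believed Ida heard that Emma has thought that the auditor disappeared quietly.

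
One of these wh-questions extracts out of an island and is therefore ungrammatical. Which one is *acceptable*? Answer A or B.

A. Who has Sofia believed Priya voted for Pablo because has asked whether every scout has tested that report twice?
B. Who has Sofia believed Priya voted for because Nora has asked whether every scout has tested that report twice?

B

In A, the wh-phrase is extracted from inside an adjunct island (introduced by "because"), which blocks movement.
In B, the extraction path crosses only that-complement boundaries, which are transparent.
So B is grammatical.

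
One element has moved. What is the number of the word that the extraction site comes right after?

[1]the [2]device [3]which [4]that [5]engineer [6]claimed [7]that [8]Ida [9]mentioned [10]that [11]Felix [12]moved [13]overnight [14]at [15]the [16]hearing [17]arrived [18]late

The displaced element is "the device" (word 2).
It is linked across 2 clause boundaries (that → that).
It functions as the direct object of "moved", so the gap sits immediately after word 12 ("moved").
Base order: That engineer claimed that Ida mentioned that Felix moved the device overnight at the hearing.

12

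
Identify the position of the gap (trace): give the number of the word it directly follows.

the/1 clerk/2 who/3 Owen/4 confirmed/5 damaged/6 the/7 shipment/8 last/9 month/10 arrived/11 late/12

The displaced element is "the clerk" (word 2).
It is linked across 1 clause boundary (Ø).
It functions as the subject of "damaged", so the gap sits immediately after word 5 ("confirmed").
Base order: Owen confirmed that the clerk damaged the shipment last month.

5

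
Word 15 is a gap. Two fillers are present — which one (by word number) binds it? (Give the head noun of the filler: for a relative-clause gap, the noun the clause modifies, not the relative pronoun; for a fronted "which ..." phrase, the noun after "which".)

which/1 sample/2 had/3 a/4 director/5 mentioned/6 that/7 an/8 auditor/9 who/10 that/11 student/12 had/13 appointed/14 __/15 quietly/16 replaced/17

The marked gap is inside the relative clause, the direct object of "appointed".
Its filler is the head noun "auditor" (via "who"), at word 9.
(The other dependency links word 2 to a gap after word 17.)

9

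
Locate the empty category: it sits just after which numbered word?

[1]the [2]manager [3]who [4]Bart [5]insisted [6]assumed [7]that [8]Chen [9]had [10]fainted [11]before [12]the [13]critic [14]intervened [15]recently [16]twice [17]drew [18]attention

5

The displaced element is "the manager" (word 2).
It is linked across 1 clause boundary (Ø).
It functions as the subject of "assumed", so the gap sits immediately after word 5 ("insisted").
Base order: Bart insisted that the manager assumed that Chen had fainted before the critic intervened recently twice.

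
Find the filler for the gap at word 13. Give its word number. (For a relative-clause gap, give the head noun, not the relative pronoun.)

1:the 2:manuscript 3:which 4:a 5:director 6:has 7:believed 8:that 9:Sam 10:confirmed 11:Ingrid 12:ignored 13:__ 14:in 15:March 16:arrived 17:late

The gap at 13 is the object of "ignored", inside a relative clause.
The relative pronoun is "which" (word 3); it is bound by the head noun immediately before it.
Its filler is the head noun "manuscript", at word 2.

2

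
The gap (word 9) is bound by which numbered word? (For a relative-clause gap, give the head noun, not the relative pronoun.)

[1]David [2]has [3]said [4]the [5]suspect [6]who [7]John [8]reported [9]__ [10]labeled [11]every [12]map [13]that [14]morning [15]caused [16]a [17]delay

The gap at 9 is the subject of "labeled", inside a relative clause.
The relative pronoun is "who" (word 6); it is bound by the head noun immediately before it.
Its filler is the head noun "suspect", at word 5.

5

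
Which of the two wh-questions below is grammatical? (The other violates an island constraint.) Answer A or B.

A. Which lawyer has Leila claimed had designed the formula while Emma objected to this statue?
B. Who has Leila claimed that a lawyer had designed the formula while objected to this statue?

A

In B, the wh-phrase is extracted from inside an adjunct island (introduced by "while"), which blocks movement.
In A, the extraction path crosses only that-complement boundaries, which are transparent.
So A is grammatical.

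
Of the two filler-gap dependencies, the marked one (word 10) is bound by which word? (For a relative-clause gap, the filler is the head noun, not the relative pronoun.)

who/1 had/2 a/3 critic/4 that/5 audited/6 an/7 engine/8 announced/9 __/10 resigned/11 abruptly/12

1

The marked gap is the subject of "resigned".
Its filler is the fronted wh-phrase "who", at word 1.
(The other dependency links word 4 to a gap after word 5.)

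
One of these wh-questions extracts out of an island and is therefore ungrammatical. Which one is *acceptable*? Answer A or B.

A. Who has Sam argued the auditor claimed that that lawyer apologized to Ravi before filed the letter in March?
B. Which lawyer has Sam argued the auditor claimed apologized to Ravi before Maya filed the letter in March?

B

In A, the wh-phrase is extracted from inside an adjunct island (introduced by "before"), which blocks movement.
In B, the extraction path crosses only that-complement boundaries, which are transparent.
So B is grammatical.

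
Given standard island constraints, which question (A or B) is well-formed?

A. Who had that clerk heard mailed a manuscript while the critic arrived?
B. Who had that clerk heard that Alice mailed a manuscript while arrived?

In B, the wh-phrase is extracted from inside an adjunct island (introduced by "while"), which blocks movement.
In A, the extraction path crosses only that-complement boundaries, which are transparent.
So A is grammatical.

A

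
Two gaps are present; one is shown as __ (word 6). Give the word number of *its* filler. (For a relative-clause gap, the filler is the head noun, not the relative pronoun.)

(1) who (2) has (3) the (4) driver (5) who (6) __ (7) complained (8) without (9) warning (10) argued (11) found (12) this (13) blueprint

4

The marked gap is inside the relative clause, the subject of "complained".
Its filler is the head noun "driver" (via "who"), at word 4.
(The other dependency links word 1 to a gap after word 10.)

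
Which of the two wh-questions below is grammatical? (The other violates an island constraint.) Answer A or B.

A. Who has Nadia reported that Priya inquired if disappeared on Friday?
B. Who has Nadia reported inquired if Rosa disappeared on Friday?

In A, the wh-phrase is extracted from inside a wh-island (introduced by "if"), which blocks movement.
In B, the extraction path crosses only that-complement boundaries, which are transparent.
So B is grammatical.

B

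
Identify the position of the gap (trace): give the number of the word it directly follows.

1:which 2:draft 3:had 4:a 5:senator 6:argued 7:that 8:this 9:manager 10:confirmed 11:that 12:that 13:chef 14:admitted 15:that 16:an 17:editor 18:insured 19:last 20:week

The displaced element is "which draft" (word 2).
It is linked across 3 clause boundaries (that → that → that).
It functions as the direct object of "insured", so the gap sits immediately after word 18 ("insured").
Base order: A senator had argued that this manager confirmed that that chef admitted that an editor insured which draft last week.

18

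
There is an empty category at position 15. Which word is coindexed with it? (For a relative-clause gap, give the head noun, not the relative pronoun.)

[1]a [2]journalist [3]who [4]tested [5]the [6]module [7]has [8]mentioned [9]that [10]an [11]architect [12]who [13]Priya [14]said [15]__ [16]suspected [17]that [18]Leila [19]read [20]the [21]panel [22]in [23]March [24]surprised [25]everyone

The gap at 15 is the subject of "suspected", inside a relative clause.
The relative pronoun is "who" (word 12); it is bound by the head noun immediately before it.
Its filler is the head noun "architect", at word 11.

11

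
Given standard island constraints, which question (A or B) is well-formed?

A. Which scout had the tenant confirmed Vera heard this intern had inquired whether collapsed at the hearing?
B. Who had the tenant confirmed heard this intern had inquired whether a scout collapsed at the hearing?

B

In A, the wh-phrase is extracted from inside a wh-island (introduced by "whether"), which blocks movement.
In B, the extraction path crosses only that-complement boundaries, which are transparent.
So B is grammatical.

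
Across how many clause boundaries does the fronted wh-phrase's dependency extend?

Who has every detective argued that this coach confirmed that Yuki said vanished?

"who" is extracted from the subject of "vanished".
Boundaries crossed, outermost first: [that], [that], [Ø] — 3 in total.

3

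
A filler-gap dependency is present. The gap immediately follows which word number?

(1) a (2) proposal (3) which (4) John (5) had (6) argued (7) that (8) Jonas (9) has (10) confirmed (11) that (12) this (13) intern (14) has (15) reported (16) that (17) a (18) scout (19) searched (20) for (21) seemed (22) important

The displaced element is "a proposal" (word 2).
It is linked across 3 clause boundaries (that → that → that).
It functions as the object of the preposition "for" of "searched", so the gap sits immediately after word 20 ("for").
Base order: John had argued that Jonas has confirmed that this intern has reported that a scout searched for a proposal.

20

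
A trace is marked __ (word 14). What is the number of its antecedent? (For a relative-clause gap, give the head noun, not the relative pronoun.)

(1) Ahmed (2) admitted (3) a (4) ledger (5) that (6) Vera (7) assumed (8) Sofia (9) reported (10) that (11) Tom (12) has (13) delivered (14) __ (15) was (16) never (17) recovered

The gap at 14 is the object of "delivered", inside a relative clause.
The relative pronoun is "that" (word 5); it is bound by the head noun immediately before it.
Its filler is the head noun "ledger", at word 4.

4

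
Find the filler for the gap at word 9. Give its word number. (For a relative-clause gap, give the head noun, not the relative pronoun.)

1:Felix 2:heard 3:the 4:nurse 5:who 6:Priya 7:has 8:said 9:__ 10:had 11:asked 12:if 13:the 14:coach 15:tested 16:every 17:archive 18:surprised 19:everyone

4

The gap at 9 is the subject of "asked", inside a relative clause.
The relative pronoun is "who" (word 5); it is bound by the head noun immediately before it.
Its filler is the head noun "nurse", at word 4.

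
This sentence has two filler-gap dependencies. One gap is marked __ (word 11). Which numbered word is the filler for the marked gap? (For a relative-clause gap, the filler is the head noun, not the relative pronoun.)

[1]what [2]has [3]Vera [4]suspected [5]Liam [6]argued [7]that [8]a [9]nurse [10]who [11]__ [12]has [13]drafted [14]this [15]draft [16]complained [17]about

9

The marked gap is inside the relative clause, the subject of "drafted".
Its filler is the head noun "nurse" (via "who"), at word 9.
(The other dependency links word 1 to a gap after word 17.)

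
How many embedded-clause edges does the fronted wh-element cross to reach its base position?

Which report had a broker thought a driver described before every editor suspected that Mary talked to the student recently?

1

"which report" is extracted from the object of "described".
Boundaries crossed, outermost first: [Ø] — 1 in total.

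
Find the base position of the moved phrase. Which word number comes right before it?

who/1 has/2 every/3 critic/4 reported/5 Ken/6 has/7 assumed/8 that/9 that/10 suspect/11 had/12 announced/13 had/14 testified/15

The displaced element is "who" (word 1).
It is linked across 3 clause boundaries (Ø → that → Ø).
It functions as the subject of "testified", so the gap sits immediately after word 13 ("announced").
Base order: Every critic has reported Ken has assumed that that suspect had announced that who had testified.

13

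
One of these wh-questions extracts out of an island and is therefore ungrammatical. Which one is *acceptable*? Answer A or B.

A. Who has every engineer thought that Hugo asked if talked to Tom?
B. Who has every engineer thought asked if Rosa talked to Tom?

In A, the wh-phrase is extracted from inside a wh-island (introduced by "if"), which blocks movement.
In B, the extraction path crosses only that-complement boundaries, which are transparent.
So B is grammatical.

B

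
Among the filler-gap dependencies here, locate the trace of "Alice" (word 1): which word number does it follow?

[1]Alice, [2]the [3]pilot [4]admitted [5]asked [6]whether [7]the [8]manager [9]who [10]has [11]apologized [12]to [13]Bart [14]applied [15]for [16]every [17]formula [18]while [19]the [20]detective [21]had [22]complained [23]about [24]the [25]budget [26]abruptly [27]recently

The displaced element is "Alice" (word 1).
It is linked across 1 clause boundary (Ø).
It functions as the subject of "asked", so the gap sits immediately after word 4 ("admitted").
Base order: The pilot admitted Alice asked whether the manager who has apologized to Bart applied for every formula while the detective had complained about the budget abruptly recently.

4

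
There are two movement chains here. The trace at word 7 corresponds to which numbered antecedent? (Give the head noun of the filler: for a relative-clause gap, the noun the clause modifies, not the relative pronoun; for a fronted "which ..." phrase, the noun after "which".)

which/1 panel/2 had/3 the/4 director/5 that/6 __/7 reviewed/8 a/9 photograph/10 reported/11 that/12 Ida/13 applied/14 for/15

5

The marked gap is inside the relative clause, the subject of "reviewed".
Its filler is the head noun "director" (via "that"), at word 5.
(The other dependency links word 2 to a gap after word 15.)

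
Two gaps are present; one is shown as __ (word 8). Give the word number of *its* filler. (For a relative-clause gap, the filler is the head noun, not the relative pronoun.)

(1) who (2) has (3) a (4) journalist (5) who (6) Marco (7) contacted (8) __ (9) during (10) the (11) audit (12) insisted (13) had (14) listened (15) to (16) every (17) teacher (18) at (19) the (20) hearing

The marked gap is inside the relative clause, the direct object of "contacted".
Its filler is the head noun "journalist" (via "who"), at word 4.
(The other dependency links word 1 to a gap after word 12.)

4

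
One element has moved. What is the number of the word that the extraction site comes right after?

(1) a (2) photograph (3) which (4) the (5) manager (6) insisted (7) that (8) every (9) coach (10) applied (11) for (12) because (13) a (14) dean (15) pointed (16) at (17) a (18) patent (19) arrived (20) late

11

The displaced element is "a photograph" (word 2).
It is linked across 1 clause boundary (that).
It functions as the object of the preposition "for" of "applied", so the gap sits immediately after word 11 ("for").
Base order: The manager insisted that every coach applied for a photograph because a dean pointed at a patent.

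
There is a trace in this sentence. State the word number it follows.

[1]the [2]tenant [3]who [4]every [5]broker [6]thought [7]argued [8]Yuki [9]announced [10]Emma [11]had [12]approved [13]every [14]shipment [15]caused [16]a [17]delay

6

The displaced element is "the tenant" (word 2).
It is linked across 1 clause boundary (Ø).
It functions as the subject of "argued", so the gap sits immediately after word 6 ("thought").
Base order: Every broker thought that the tenant argued Yuki announced Emma had approved every shipment.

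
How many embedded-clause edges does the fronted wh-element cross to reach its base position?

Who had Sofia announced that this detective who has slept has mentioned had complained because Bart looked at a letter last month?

"who" is extracted from the subject of "complained".
Boundaries crossed, outermost first: [that], [Ø] — 2 in total.

2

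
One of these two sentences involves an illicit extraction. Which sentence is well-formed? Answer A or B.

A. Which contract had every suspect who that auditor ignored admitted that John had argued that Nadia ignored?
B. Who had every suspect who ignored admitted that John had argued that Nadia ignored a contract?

A

In B, the wh-phrase is extracted from inside a complex-NP island (relative clause) (introduced by "who"), which blocks movement.
In A, the extraction path crosses only that-complement boundaries, which are transparent.
So A is grammatical.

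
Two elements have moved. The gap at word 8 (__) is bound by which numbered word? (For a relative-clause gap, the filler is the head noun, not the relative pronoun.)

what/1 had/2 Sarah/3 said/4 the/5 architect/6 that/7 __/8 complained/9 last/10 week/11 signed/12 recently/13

The marked gap is inside the relative clause, the subject of "complained".
Its filler is the head noun "architect" (via "that"), at word 6.
(The other dependency links word 1 to a gap after word 12.)

6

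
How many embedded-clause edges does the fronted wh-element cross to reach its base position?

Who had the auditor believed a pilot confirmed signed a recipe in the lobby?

2

"who" is extracted from the subject of "signed".
Boundaries crossed, outermost first: [Ø], [Ø] — 2 in total.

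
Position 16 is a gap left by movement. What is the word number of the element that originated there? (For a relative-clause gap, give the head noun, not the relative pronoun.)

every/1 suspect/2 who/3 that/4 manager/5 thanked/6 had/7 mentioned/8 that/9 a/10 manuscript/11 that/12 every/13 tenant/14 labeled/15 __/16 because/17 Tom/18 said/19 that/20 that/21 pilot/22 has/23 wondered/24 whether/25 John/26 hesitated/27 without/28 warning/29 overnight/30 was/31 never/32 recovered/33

The gap at 16 is the object of "labeled", inside a relative clause.
The relative pronoun is "that" (word 12); it is bound by the head noun immediately before it.
Its filler is the head noun "manuscript", at word 11.

11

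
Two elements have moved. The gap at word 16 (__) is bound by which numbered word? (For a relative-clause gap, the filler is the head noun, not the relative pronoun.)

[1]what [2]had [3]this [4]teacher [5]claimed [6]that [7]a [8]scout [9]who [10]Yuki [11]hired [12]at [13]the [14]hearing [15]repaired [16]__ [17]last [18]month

1

The marked gap is the direct object of "repaired".
Its filler is the fronted wh-phrase "what", at word 1.
(The other dependency links word 8 to a gap after word 11.)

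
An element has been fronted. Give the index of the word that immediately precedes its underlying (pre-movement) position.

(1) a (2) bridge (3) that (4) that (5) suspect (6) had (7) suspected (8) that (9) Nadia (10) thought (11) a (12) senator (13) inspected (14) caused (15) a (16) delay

The displaced element is "a bridge" (word 2).
It is linked across 2 clause boundaries (that → Ø).
It functions as the direct object of "inspected", so the gap sits immediately after word 13 ("inspected").
Base order: That suspect had suspected that Nadia thought a senator inspected a bridge.

13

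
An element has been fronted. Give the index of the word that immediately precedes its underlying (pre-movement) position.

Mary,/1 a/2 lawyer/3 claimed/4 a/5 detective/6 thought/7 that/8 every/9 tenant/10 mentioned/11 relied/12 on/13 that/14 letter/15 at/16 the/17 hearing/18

11

The displaced element is "Mary" (word 1).
It is linked across 3 clause boundaries (Ø → that → Ø).
It functions as the subject of "relied", so the gap sits immediately after word 11 ("mentioned").
Base order: A lawyer claimed a detective thought that every tenant mentioned that Mary relied on that letter at the hearing.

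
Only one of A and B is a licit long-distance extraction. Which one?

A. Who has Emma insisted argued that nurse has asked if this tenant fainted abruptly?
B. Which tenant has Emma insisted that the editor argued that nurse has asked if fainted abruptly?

In B, the wh-phrase is extracted from inside a wh-island (introduced by "if"), which blocks movement.
In A, the extraction path crosses only that-complement boundaries, which are transparent.
So A is grammatical.

A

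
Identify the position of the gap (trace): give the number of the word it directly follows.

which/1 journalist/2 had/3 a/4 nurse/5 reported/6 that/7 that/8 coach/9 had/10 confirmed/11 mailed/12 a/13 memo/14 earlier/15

11

The displaced element is "which journalist" (word 2).
It is linked across 2 clause boundaries (that → Ø).
It functions as the subject of "mailed", so the gap sits immediately after word 11 ("confirmed").
Base order: A nurse had reported that that coach had confirmed that which journalist mailed a memo earlier.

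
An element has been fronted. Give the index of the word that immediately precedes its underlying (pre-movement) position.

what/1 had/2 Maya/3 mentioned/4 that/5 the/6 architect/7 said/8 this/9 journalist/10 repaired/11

The displaced element is "what" (word 1).
It is linked across 2 clause boundaries (that → Ø).
It functions as the direct object of "repaired", so the gap sits immediately after word 11 ("repaired").
Base order: Maya had mentioned that the architect said this journalist repaired what.

11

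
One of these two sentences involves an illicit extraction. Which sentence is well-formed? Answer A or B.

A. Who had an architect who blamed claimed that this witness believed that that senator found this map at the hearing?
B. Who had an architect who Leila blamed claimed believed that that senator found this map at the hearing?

In A, the wh-phrase is extracted from inside a complex-NP island (relative clause) (introduced by "who"), which blocks movement.
In B, the extraction path crosses only that-complement boundaries, which are transparent.
So B is grammatical.

B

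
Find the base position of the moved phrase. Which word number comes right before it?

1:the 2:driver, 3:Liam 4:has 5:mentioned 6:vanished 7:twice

5

The displaced element is "the driver" (word 2).
It is linked across 1 clause boundary (Ø).
It functions as the subject of "vanished", so the gap sits immediately after word 5 ("mentioned").
Base order: Liam has mentioned that the driver vanished twice.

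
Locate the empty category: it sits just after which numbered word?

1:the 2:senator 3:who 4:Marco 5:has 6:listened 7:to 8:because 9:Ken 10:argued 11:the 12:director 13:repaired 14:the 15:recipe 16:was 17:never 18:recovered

7

The displaced element is "the senator" (word 2).
It functions as the object of the preposition "to" of "listened", so the gap sits immediately after word 7 ("to").
Base order: Marco has listened to the senator because Ken argued the director repaired the recipe.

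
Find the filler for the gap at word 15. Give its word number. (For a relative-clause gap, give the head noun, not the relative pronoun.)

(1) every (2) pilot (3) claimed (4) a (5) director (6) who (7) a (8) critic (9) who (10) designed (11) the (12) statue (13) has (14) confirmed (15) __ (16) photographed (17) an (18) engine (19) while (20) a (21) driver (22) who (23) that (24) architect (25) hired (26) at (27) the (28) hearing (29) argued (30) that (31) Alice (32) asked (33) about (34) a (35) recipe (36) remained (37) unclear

5

The gap at 15 is the subject of "photographed", inside a relative clause.
The relative pronoun is "who" (word 6); it is bound by the head noun immediately before it.
Its filler is the head noun "director", at word 5.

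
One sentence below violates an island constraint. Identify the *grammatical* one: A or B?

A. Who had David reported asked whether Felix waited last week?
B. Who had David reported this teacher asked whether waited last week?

In B, the wh-phrase is extracted from inside a wh-island (introduced by "whether"), which blocks movement.
In A, the extraction path crosses only that-complement boundaries, which are transparent.
So A is grammatical.

A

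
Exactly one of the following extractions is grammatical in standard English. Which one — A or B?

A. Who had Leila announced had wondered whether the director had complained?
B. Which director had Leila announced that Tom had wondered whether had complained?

In B, the wh-phrase is extracted from inside a wh-island (introduced by "whether"), which blocks movement.
In A, the extraction path crosses only that-complement boundaries, which are transparent.
So A is grammatical.

A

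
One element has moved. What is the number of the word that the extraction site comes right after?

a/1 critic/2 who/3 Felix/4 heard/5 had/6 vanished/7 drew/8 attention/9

5

The displaced element is "a critic" (word 2).
It is linked across 1 clause boundary (Ø).
It functions as the subject of "vanished", so the gap sits immediately after word 5 ("heard").
Base order: Felix heard a critic had vanished.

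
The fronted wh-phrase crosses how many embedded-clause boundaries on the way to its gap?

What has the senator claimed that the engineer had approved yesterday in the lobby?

1

"what" is extracted from the object of "approved".
Boundaries crossed, outermost first: [that] — 1 in total.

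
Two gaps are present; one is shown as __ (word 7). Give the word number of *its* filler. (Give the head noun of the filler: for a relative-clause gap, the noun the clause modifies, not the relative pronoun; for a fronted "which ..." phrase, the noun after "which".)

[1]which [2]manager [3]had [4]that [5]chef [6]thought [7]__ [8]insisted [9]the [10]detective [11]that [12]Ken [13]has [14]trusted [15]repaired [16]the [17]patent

2

The marked gap is the subject of "insisted".
Its filler is the fronted wh-phrase "which manager", at word 2.
(The other dependency links word 10 to a gap after word 14.)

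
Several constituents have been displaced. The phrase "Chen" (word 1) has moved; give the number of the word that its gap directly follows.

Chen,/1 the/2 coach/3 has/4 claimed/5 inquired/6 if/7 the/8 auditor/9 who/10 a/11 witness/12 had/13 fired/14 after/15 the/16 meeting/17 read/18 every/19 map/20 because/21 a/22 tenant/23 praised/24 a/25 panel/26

5

The displaced element is "Chen" (word 1).
It is linked across 1 clause boundary (Ø).
It functions as the subject of "inquired", so the gap sits immediately after word 5 ("claimed").
Base order: The coach has claimed that Chen inquired if the auditor who a witness had fired after the meeting read every map because a tenant praised a panel.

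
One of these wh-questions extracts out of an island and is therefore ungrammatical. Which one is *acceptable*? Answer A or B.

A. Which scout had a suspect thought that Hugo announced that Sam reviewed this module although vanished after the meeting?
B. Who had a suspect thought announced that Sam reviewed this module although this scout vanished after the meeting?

In A, the wh-phrase is extracted from inside an adjunct island (introduced by "although"), which blocks movement.
In B, the extraction path crosses only that-complement boundaries, which are transparent.
So B is grammatical.

B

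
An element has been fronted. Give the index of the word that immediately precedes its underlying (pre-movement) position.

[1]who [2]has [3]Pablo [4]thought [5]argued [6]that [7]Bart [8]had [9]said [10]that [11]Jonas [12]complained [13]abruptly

4

The displaced element is "who" (word 1).
It is linked across 1 clause boundary (Ø).
It functions as the subject of "argued", so the gap sits immediately after word 4 ("thought").
Base order: Pablo has thought that who argued that Bart had said that Jonas complained abruptly.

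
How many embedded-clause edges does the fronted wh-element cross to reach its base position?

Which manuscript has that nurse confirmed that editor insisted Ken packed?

2

"which manuscript" is extracted from the object of "packed".
Boundaries crossed, outermost first: [Ø], [Ø] — 2 in total.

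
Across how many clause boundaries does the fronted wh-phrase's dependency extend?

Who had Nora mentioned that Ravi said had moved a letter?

2

"who" is extracted from the subject of "moved".
Boundaries crossed, outermost first: [that], [Ø] — 2 in total.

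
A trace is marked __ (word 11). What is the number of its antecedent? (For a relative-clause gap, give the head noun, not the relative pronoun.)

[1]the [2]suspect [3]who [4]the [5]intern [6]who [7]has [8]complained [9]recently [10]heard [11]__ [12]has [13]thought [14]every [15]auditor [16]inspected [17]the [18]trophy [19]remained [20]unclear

2

The gap at 11 is the subject of "thought", inside a relative clause.
The relative pronoun is "who" (word 3); it is bound by the head noun immediately before it.
Its filler is the head noun "suspect", at word 2.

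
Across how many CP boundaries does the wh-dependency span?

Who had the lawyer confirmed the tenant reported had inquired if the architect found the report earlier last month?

"who" is extracted from the subject of "inquired".
Boundaries crossed, outermost first: [Ø], [Ø] — 2 in total.

2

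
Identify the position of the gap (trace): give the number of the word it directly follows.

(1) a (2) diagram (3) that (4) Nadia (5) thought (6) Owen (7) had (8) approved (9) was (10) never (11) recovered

The displaced element is "a diagram" (word 2).
It is linked across 1 clause boundary (Ø).
It functions as the direct object of "approved", so the gap sits immediately after word 8 ("approved").
Base order: Nadia thought Owen had approved a diagram.

8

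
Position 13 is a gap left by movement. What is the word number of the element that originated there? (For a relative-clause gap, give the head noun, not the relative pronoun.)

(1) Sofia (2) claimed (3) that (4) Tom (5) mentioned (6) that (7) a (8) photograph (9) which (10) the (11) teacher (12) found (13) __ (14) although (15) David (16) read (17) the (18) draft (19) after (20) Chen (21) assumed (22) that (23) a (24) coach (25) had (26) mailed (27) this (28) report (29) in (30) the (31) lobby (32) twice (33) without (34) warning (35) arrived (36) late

The gap at 13 is the object of "found", inside a relative clause.
The relative pronoun is "which" (word 9); it is bound by the head noun immediately before it.
Its filler is the head noun "photograph", at word 8.

8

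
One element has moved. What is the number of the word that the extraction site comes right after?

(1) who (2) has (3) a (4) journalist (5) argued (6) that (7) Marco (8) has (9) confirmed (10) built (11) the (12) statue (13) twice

The displaced element is "who" (word 1).
It is linked across 2 clause boundaries (that → Ø).
It functions as the subject of "built", so the gap sits immediately after word 9 ("confirmed").
Base order: A journalist has argued that Marco has confirmed that who built the statue twice.

9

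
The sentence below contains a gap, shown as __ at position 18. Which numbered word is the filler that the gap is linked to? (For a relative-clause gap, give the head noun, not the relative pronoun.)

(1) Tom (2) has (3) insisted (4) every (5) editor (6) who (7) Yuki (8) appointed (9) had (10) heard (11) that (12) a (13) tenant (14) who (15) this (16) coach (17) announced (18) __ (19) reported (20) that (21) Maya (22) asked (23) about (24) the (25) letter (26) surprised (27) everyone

13

The gap at 18 is the subject of "reported", inside a relative clause.
The relative pronoun is "who" (word 14); it is bound by the head noun immediately before it.
Its filler is the head noun "tenant", at word 13.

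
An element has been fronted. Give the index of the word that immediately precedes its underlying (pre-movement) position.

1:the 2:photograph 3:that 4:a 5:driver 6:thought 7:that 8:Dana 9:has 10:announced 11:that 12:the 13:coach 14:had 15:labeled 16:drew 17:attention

15

The displaced element is "the photograph" (word 2).
It is linked across 2 clause boundaries (that → that).
It functions as the direct object of "labeled", so the gap sits immediately after word 15 ("labeled").
Base order: A driver thought that Dana has announced that the coach had labeled the photograph.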